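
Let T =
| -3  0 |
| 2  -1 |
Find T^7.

[[-2187, 0], [2186, -1]]

tr T = -4 and det T = 3, so the characteristic polynomial is λ² − (-4)λ + (3) with roots -1 and -3.
Eigenvectors give P = [[0, 1], [-1, -1]] with P⁻¹ = [[-1, -1], [1, 0]], and T = P·diag(-1, -3)·P⁻¹.
Then T^7 = P·diag(-1, -2187)·P⁻¹ = [[0, -2187], [1, 2187]] · [[-1, -1], [1, 0]] = [[-2187, 0], [2186, -1]].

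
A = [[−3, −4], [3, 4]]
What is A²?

[[−3, −4], [3, 4]]

A² = A (a projection; rank 1, trace 1), so A² = A.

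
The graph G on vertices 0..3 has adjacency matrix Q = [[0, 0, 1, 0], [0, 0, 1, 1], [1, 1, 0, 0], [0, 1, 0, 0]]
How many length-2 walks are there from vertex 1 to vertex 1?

2

The number of length-2 walks from vertex 1 to vertex 1 is entry (1,1) of Q², where Q is the adjacency matrix.
Q² = [[1, 1, 0, 0], [1, 2, 0, 0], [0, 0, 2, 1], [0, 0, 1, 1]]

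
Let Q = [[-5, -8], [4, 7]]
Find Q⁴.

tr Q = 2 and det Q = -3, so the characteristic polynomial is λ² − (2)λ + (-3) with roots -1 and 3.
Eigenvectors give P = [[2, -1], [-1, 1]] with P⁻¹ = [[1, 1], [1, 2]], and Q = P·diag(-1, 3)·P⁻¹.
Then Q⁴ = P·diag(1, 81)·P⁻¹ = [[2, -81], [-1, 81]] · [[1, 1], [1, 2]] = [[-79, -160], [80, 161]].

[[-79, -160], [80, 161]]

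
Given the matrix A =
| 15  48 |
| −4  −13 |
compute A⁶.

[[2913, 8736], [−728, −2183]]

tr A = 2 and det A = −3, so the characteristic polynomial is λ² − (2)λ + (−3) with roots −1 and 3.
Eigenvectors give P = [[−3, 4], [1, −1]] with P⁻¹ = [[1, 4], [1, 3]], and A = P·diag(−1, 3)·P⁻¹.
Then A⁶ = P·diag(1, 729)·P⁻¹ = [[−3, 2916], [1, −729]] · [[1, 4], [1, 3]] = [[2913, 8736], [−728, −2183]].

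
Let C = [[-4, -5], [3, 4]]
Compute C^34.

C² = I (check: tr C = 0 and det C = -1), so C^34 = I since 34 is even.

[[1, 0], [0, 1]]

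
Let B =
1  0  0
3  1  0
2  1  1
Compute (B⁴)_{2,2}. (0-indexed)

1

B = I + N where N = [[0, 0, 0], [3, 0, 0], [2, 1, 0]] is strictly lower-triangular, so N³ = 0.
(I + N)⁴ = I + 4·N + 6·N² = [[1, 0, 0], [12, 1, 0], [26, 4, 1]].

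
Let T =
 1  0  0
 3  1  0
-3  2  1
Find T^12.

[[1, 0, 0], [36, 1, 0], [360, 24, 1]]

T = I + N where N = [[0, 0, 0], [3, 0, 0], [-3, 2, 0]] is strictly lower-triangular, so N^3 = 0.
(I + N)^12 = I + 12·N + 66·N^2 = [[1, 0, 0], [36, 1, 0], [360, 24, 1]].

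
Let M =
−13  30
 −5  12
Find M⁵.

tr M = −1 and det M = −6, so the characteristic polynomial is λ² − (−1)λ + (−6) with roots 2 and −3.
Eigenvectors give P = [[−2, 3], [−1, 1]] with P⁻¹ = [[1, −3], [1, −2]], and M = P·diag(2, −3)·P⁻¹.
Then M⁵ = P·diag(32, −243)·P⁻¹ = [[−64, −729], [−32, −243]] · [[1, −3], [1, −2]] = [[−793, 1650], [−275, 582]].

[[−793, 1650], [−275, 582]]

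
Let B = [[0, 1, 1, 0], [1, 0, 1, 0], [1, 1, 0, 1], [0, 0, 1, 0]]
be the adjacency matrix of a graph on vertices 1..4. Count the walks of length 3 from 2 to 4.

The number of length-3 walks from vertex 2 to vertex 4 is entry (2,4) of B³, where B is the adjacency matrix.
B² = [[2, 1, 1, 1], [1, 2, 1, 1], [1, 1, 3, 0], [1, 1, 0, 1]]
B³ = [[2, 3, 4, 1], [3, 2, 4, 1], [4, 4, 2, 3], [1, 1, 3, 0]]

1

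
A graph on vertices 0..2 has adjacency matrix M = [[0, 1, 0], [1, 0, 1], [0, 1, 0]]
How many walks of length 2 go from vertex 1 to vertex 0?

0

The number of length-2 walks from vertex 1 to vertex 0 is entry (1,0) of M², where M is the adjacency matrix.
M² = [[1, 0, 1], [0, 2, 0], [1, 0, 1]]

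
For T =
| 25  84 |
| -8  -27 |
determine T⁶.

tr T = -2 and det T = -3, so the characteristic polynomial is λ² − (-2)λ + (-3) with roots 1 and -3.
Eigenvectors give P = [[7, 3], [-2, -1]] with P⁻¹ = [[1, 3], [-2, -7]], and T = P·diag(1, -3)·P⁻¹.
Then T⁶ = P·diag(1, 729)·P⁻¹ = [[7, 2187], [-2, -729]] · [[1, 3], [-2, -7]] = [[-4367, -15288], [1456, 5097]].

[[-4367, -15288], [1456, 5097]]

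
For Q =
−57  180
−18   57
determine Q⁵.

tr Q = 0 and det Q = −9, so the characteristic polynomial is λ² − (0)λ + (−9) with roots 3 and −3.
Eigenvectors give P = [[3, 10], [1, 3]] with P⁻¹ = [[−3, 10], [1, −3]], and Q = P·diag(3, −3)·P⁻¹.
Then Q⁵ = P·diag(243, −243)·P⁻¹ = [[729, −2430], [243, −729]] · [[−3, 10], [1, −3]] = [[−4617, 14580], [−1458, 4617]].

[[−4617, 14580], [−1458, 4617]]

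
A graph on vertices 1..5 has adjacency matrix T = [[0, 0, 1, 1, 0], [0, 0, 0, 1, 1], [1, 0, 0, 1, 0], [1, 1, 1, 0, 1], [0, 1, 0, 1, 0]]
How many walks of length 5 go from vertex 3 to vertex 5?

The number of length-5 walks from vertex 3 to vertex 5 is entry (3,5) of T^5, where T is the adjacency matrix.
T^2 = [[2, 1, 1, 1, 1], [1, 2, 1, 1, 1], [1, 1, 2, 1, 1], [1, 1, 1, 4, 1], [1, 1, 1, 1, 2]]
T^3 = [[2, 2, 3, 5, 2], [2, 2, 2, 5, 3], [3, 2, 2, 5, 2], [5, 5, 5, 4, 5], [2, 3, 2, 5, 2]]
T^4 = [[8, 7, 7, 9, 7], [7, 8, 7, 9, 7], [7, 7, 8, 9, 7], [9, 9, 9, 20, 9], [7, 7, 7, 9, 8]]
T^5 = [[16, 16, 17, 29, 16], [16, 16, 16, 29, 17], [17, 16, 16, 29, 16], [29, 29, 29, 36, 29], [16, 17, 16, 29, 16]]

16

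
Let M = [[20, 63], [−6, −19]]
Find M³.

tr M = 1 and det M = −2, so the characteristic polynomial is λ² − (1)λ + (−2) with roots 2 and −1.
Eigenvectors give P = [[7, −3], [−2, 1]] with P⁻¹ = [[1, 3], [2, 7]], and M = P·diag(2, −1)·P⁻¹.
Then M³ = P·diag(8, −1)·P⁻¹ = [[56, 3], [−16, −1]] · [[1, 3], [2, 7]] = [[62, 189], [−18, −55]].

[[62, 189], [−18, −55]]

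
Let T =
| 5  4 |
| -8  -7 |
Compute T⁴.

[[-79, -80], [160, 161]]

tr T = -2 and det T = -3, so the characteristic polynomial is λ² − (-2)λ + (-3) with roots -3 and 1.
Eigenvectors give P = [[1, -1], [-2, 1]] with P⁻¹ = [[-1, -1], [-2, -1]], and T = P·diag(-3, 1)·P⁻¹.
Then T⁴ = P·diag(81, 1)·P⁻¹ = [[81, -1], [-162, 1]] · [[-1, -1], [-2, -1]] = [[-79, -80], [160, 161]].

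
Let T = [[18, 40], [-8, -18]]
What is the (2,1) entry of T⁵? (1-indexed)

tr T = 0 and det T = -4, so the characteristic polynomial is λ² − (0)λ + (-4) with roots -2 and 2.
Eigenvectors give P = [[-2, 5], [1, -2]] with P⁻¹ = [[2, 5], [1, 2]], and T = P·diag(-2, 2)·P⁻¹.
Then T⁵ = P·diag(-32, 32)·P⁻¹ = [[64, 160], [-32, -64]] · [[2, 5], [1, 2]] = [[288, 640], [-128, -288]].

-128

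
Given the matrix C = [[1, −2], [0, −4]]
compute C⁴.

[[1, 102], [0, 256]]

C² = [[1, 6], [0, 16]]
C³ = [[1, −26], [0, −64]]
C⁴ = [[1, 102], [0, 256]]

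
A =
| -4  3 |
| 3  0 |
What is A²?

[[25, -12], [-12, 9]]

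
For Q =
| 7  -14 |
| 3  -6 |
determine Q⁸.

Q² = Q (a projection; rank 1, trace 1), so Q⁸ = Q.

[[7, -14], [3, -6]]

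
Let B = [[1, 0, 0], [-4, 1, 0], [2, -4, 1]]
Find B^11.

B = I + N where N = [[0, 0, 0], [-4, 0, 0], [2, -4, 0]] is strictly lower-triangular, so N^3 = 0.
(I + N)^11 = I + 11·N + 55·N^2 = [[1, 0, 0], [-44, 1, 0], [902, -44, 1]].

[[1, 0, 0], [-44, 1, 0], [902, -44, 1]]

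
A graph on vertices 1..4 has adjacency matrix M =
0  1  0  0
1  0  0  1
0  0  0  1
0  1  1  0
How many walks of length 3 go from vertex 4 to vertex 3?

The number of length-3 walks from vertex 4 to vertex 3 is entry (4,3) of M³, where M is the adjacency matrix.
M² = [[1, 0, 0, 1], [0, 2, 1, 0], [0, 1, 1, 0], [1, 0, 0, 2]]
M³ = [[0, 2, 1, 0], [2, 0, 0, 3], [1, 0, 0, 2], [0, 3, 2, 0]]

2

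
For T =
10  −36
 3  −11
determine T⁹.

[[1540, −6156], [513, −2051]]

tr T = −1 and det T = −2, so the characteristic polynomial is λ² − (−1)λ + (−2) with roots −2 and 1.
Eigenvectors give P = [[−3, −4], [−1, −1]] with P⁻¹ = [[1, −4], [−1, 3]], and T = P·diag(−2, 1)·P⁻¹.
Then T⁹ = P·diag(−512, 1)·P⁻¹ = [[1536, −4], [512, −1]] · [[1, −4], [−1, 3]] = [[1540, −6156], [513, −2051]].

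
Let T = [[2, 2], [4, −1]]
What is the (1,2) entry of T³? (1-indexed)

T² = [[12, 2], [4, 9]]
T³ = [[32, 22], [44, −1]]

22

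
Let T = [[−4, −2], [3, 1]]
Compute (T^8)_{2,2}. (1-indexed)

−509

tr T = −3 and det T = 2, so the characteristic polynomial is λ² − (−3)λ + (2) with roots −1 and −2.
Eigenvectors give P = [[−2, 1], [3, −1]] with P⁻¹ = [[1, 1], [3, 2]], and T = P·diag(−1, −2)·P⁻¹.
Then T^8 = P·diag(1, 256)·P⁻¹ = [[−2, 256], [3, −256]] · [[1, 1], [3, 2]] = [[766, 510], [−765, −509]].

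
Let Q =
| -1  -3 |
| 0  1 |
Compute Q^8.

[[1, 0], [0, 1]]

Q² = I (check: tr Q = 0 and det Q = -1), so Q^8 = I since 8 is even.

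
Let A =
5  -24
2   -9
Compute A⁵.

[[725, -2904], [242, -969]]

tr A = -4 and det A = 3, so the characteristic polynomial is λ² − (-4)λ + (3) with roots -3 and -1.
Eigenvectors give P = [[3, 4], [1, 1]] with P⁻¹ = [[-1, 4], [1, -3]], and A = P·diag(-3, -1)·P⁻¹.
Then A⁵ = P·diag(-243, -1)·P⁻¹ = [[-729, -4], [-243, -1]] · [[-1, 4], [1, -3]] = [[725, -2904], [242, -969]].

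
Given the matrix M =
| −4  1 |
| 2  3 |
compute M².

[[18, −1], [−2, 11]]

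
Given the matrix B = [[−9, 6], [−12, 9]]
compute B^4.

[[81, 0], [0, 81]]

tr B = 0 and det B = −9, so the characteristic polynomial is λ² − (0)λ + (−9) with roots −3 and 3.
Eigenvectors give P = [[−1, 1], [−1, 2]] with P⁻¹ = [[−2, 1], [−1, 1]], and B = P·diag(−3, 3)·P⁻¹.
Then B^4 = P·diag(81, 81)·P⁻¹ = [[−81, 81], [−81, 162]] · [[−2, 1], [−1, 1]] = [[81, 0], [0, 81]].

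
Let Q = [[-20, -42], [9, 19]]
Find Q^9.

tr Q = -1 and det Q = -2, so the characteristic polynomial is λ² − (-1)λ + (-2) with roots -2 and 1.
Eigenvectors give P = [[7, 2], [-3, -1]] with P⁻¹ = [[1, 2], [-3, -7]], and Q = P·diag(-2, 1)·P⁻¹.
Then Q^9 = P·diag(-512, 1)·P⁻¹ = [[-3584, 2], [1536, -1]] · [[1, 2], [-3, -7]] = [[-3590, -7182], [1539, 3079]].

[[-3590, -7182], [1539, 3079]]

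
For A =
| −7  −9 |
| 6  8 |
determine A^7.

tr A = 1 and det A = −2, so the characteristic polynomial is λ² − (1)λ + (−2) with roots −1 and 2.
Eigenvectors give P = [[3, −1], [−2, 1]] with P⁻¹ = [[1, 1], [2, 3]], and A = P·diag(−1, 2)·P⁻¹.
Then A^7 = P·diag(−1, 128)·P⁻¹ = [[−3, −128], [2, 128]] · [[1, 1], [2, 3]] = [[−259, −387], [258, 386]].

[[−259, −387], [258, 386]]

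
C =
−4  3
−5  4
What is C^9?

C² = I (check: tr C = 0 and det C = −1), so C^9 = C since 9 is odd.

[[−4, 3], [−5, 4]]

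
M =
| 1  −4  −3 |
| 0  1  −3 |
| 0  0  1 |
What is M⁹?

M = I + N where N = [[0, −4, −3], [0, 0, −3], [0, 0, 0]] is strictly upper-triangular, so N³ = 0.
(I + N)⁹ = I + 9·N + 36·N² = [[1, −36, 405], [0, 1, −27], [0, 0, 1]].

[[1, −36, 405], [0, 1, −27], [0, 0, 1]]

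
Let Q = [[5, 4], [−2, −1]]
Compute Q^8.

tr Q = 4 and det Q = 3, so the characteristic polynomial is λ² − (4)λ + (3) with roots 3 and 1.
Eigenvectors give P = [[2, −1], [−1, 1]] with P⁻¹ = [[1, 1], [1, 2]], and Q = P·diag(3, 1)·P⁻¹.
Then Q^8 = P·diag(6561, 1)·P⁻¹ = [[13122, −1], [−6561, 1]] · [[1, 1], [1, 2]] = [[13121, 13120], [−6560, −6559]].

[[13121, 13120], [−6560, −6559]]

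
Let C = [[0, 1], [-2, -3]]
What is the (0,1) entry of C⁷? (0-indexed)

tr C = -3 and det C = 2, so the characteristic polynomial is λ² − (-3)λ + (2) with roots -1 and -2.
Eigenvectors give P = [[-1, 1], [1, -2]] with P⁻¹ = [[-2, -1], [-1, -1]], and C = P·diag(-1, -2)·P⁻¹.
Then C⁷ = P·diag(-1, -128)·P⁻¹ = [[1, -128], [-1, 256]] · [[-2, -1], [-1, -1]] = [[126, 127], [-254, -255]].

127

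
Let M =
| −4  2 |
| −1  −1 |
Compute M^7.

tr M = −5 and det M = 6, so the characteristic polynomial is λ² − (−5)λ + (6) with roots −3 and −2.
Eigenvectors give P = [[2, −1], [1, −1]] with P⁻¹ = [[1, −1], [1, −2]], and M = P·diag(−3, −2)·P⁻¹.
Then M^7 = P·diag(−2187, −128)·P⁻¹ = [[−4374, 128], [−2187, 128]] · [[1, −1], [1, −2]] = [[−4246, 4118], [−2059, 1931]].

[[−4246, 4118], [−2059, 1931]]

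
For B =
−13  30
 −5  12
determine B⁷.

[[−6817, 13890], [−2315, 4758]]

tr B = −1 and det B = −6, so the characteristic polynomial is λ² − (−1)λ + (−6) with roots 2 and −3.
Eigenvectors give P = [[2, 3], [1, 1]] with P⁻¹ = [[−1, 3], [1, −2]], and B = P·diag(2, −3)·P⁻¹.
Then B⁷ = P·diag(128, −2187)·P⁻¹ = [[256, −6561], [128, −2187]] · [[−1, 3], [1, −2]] = [[−6817, 13890], [−2315, 4758]].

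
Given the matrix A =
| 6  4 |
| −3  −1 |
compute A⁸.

[[25476, 25220], [−18915, −18659]]

tr A = 5 and det A = 6, so the characteristic polynomial is λ² − (5)λ + (6) with roots 2 and 3.
Eigenvectors give P = [[−1, 4], [1, −3]] with P⁻¹ = [[3, 4], [1, 1]], and A = P·diag(2, 3)·P⁻¹.
Then A⁸ = P·diag(256, 6561)·P⁻¹ = [[−256, 26244], [256, −19683]] · [[3, 4], [1, 1]] = [[25476, 25220], [−18915, −18659]].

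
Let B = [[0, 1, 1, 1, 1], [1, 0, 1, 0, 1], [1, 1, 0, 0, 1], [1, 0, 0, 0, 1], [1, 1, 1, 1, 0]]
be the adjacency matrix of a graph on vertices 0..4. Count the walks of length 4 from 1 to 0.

26

The number of length-4 walks from vertex 1 to vertex 0 is entry (1,0) of B⁴, where B is the adjacency matrix.
B² = [[4, 2, 2, 1, 3], [2, 3, 2, 2, 2], [2, 2, 3, 2, 2], [1, 2, 2, 2, 1], [3, 2, 2, 1, 4]]
B³ = [[8, 9, 9, 7, 9], [9, 6, 7, 4, 9], [9, 7, 6, 4, 9], [7, 4, 4, 2, 7], [9, 9, 9, 7, 8]]
B⁴ = [[34, 26, 26, 17, 33], [26, 25, 24, 18, 26], [26, 24, 25, 18, 26], [17, 18, 18, 14, 17], [33, 26, 26, 17, 34]]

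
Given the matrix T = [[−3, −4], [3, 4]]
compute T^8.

T² = T (a projection; rank 1, trace 1), so T^8 = T.

[[−3, −4], [3, 4]]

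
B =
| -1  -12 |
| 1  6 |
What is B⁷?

[[-6049, -24708], [2059, 8364]]

tr B = 5 and det B = 6, so the characteristic polynomial is λ² − (5)λ + (6) with roots 3 and 2.
Eigenvectors give P = [[3, 4], [-1, -1]] with P⁻¹ = [[-1, -4], [1, 3]], and B = P·diag(3, 2)·P⁻¹.
Then B⁷ = P·diag(2187, 128)·P⁻¹ = [[6561, 512], [-2187, -128]] · [[-1, -4], [1, 3]] = [[-6049, -24708], [2059, 8364]].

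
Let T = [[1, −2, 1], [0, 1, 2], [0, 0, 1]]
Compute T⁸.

T = I + N where N = [[0, −2, 1], [0, 0, 2], [0, 0, 0]] is strictly upper-triangular, so N³ = 0.
(I + N)⁸ = I + 8·N + 28·N² = [[1, −16, −104], [0, 1, 16], [0, 0, 1]].

[[1, −16, −104], [0, 1, 16], [0, 0, 1]]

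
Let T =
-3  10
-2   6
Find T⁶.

tr T = 3 and det T = 2, so the characteristic polynomial is λ² − (3)λ + (2) with roots 2 and 1.
Eigenvectors give P = [[2, 5], [1, 2]] with P⁻¹ = [[-2, 5], [1, -2]], and T = P·diag(2, 1)·P⁻¹.
Then T⁶ = P·diag(64, 1)·P⁻¹ = [[128, 5], [64, 2]] · [[-2, 5], [1, -2]] = [[-251, 630], [-126, 316]].

[[-251, 630], [-126, 316]]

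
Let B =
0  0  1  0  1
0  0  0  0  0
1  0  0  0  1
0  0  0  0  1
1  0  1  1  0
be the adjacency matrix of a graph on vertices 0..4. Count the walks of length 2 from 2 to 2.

The number of length-2 walks from vertex 2 to vertex 2 is entry (2,2) of B², where B is the adjacency matrix.
B² = [[2, 0, 1, 1, 1], [0, 0, 0, 0, 0], [1, 0, 2, 1, 1], [1, 0, 1, 1, 0], [1, 0, 1, 0, 3]]

2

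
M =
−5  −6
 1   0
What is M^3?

tr M = −5 and det M = 6, so the characteristic polynomial is λ² − (−5)λ + (6) with roots −3 and −2.
Eigenvectors give P = [[3, −2], [−1, 1]] with P⁻¹ = [[1, 2], [1, 3]], and M = P·diag(−3, −2)·P⁻¹.
Then M^3 = P·diag(−27, −8)·P⁻¹ = [[−81, 16], [27, −8]] · [[1, 2], [1, 3]] = [[−65, −114], [19, 30]].

[[−65, −114], [19, 30]]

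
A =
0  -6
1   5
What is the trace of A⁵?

275

tr A = 5 and det A = 6, so the characteristic polynomial is λ² − (5)λ + (6) with roots 3 and 2.
Eigenvectors give P = [[-2, 3], [1, -1]] with P⁻¹ = [[1, 3], [1, 2]], and A = P·diag(3, 2)·P⁻¹.
Then A⁵ = P·diag(243, 32)·P⁻¹ = [[-486, 96], [243, -32]] · [[1, 3], [1, 2]] = [[-390, -1266], [211, 665]].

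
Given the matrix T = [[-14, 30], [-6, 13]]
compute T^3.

tr T = -1 and det T = -2, so the characteristic polynomial is λ² − (-1)λ + (-2) with roots 1 and -2.
Eigenvectors give P = [[-2, 5], [-1, 2]] with P⁻¹ = [[2, -5], [1, -2]], and T = P·diag(1, -2)·P⁻¹.
Then T^3 = P·diag(1, -8)·P⁻¹ = [[-2, -40], [-1, -16]] · [[2, -5], [1, -2]] = [[-44, 90], [-18, 37]].

[[-44, 90], [-18, 37]]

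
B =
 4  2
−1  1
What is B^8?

tr B = 5 and det B = 6, so the characteristic polynomial is λ² − (5)λ + (6) with roots 2 and 3.
Eigenvectors give P = [[−1, −2], [1, 1]] with P⁻¹ = [[1, 2], [−1, −1]], and B = P·diag(2, 3)·P⁻¹.
Then B^8 = P·diag(256, 6561)·P⁻¹ = [[−256, −13122], [256, 6561]] · [[1, 2], [−1, −1]] = [[12866, 12610], [−6305, −6049]].

[[12866, 12610], [−6305, −6049]]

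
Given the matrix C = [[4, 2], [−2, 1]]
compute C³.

C² = [[12, 10], [−10, −3]]
C³ = [[28, 34], [−34, −23]]

[[28, 34], [−34, −23]]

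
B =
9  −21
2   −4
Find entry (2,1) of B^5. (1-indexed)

422

tr B = 5 and det B = 6, so the characteristic polynomial is λ² − (5)λ + (6) with roots 3 and 2.
Eigenvectors give P = [[7, 3], [2, 1]] with P⁻¹ = [[1, −3], [−2, 7]], and B = P·diag(3, 2)·P⁻¹.
Then B^5 = P·diag(243, 32)·P⁻¹ = [[1701, 96], [486, 32]] · [[1, −3], [−2, 7]] = [[1509, −4431], [422, −1234]].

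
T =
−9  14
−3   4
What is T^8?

[[44391, −88270], [18915, −37574]]

tr T = −5 and det T = 6, so the characteristic polynomial is λ² − (−5)λ + (6) with roots −3 and −2.
Eigenvectors give P = [[7, 2], [3, 1]] with P⁻¹ = [[1, −2], [−3, 7]], and T = P·diag(−3, −2)·P⁻¹.
Then T^8 = P·diag(6561, 256)·P⁻¹ = [[45927, 512], [19683, 256]] · [[1, −2], [−3, 7]] = [[44391, −88270], [18915, −37574]].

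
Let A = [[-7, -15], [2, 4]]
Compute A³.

tr A = -3 and det A = 2, so the characteristic polynomial is λ² − (-3)λ + (2) with roots -2 and -1.
Eigenvectors give P = [[-3, -5], [1, 2]] with P⁻¹ = [[-2, -5], [1, 3]], and A = P·diag(-2, -1)·P⁻¹.
Then A³ = P·diag(-8, -1)·P⁻¹ = [[24, 5], [-8, -2]] · [[-2, -5], [1, 3]] = [[-43, -105], [14, 34]].

[[-43, -105], [14, 34]]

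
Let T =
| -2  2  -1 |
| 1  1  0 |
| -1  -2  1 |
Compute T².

[[7, 0, 1], [-1, 3, -1], [-1, -6, 2]]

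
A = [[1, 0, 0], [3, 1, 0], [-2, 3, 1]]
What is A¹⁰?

[[1, 0, 0], [30, 1, 0], [385, 30, 1]]

A = I + N where N = [[0, 0, 0], [3, 0, 0], [-2, 3, 0]] is strictly lower-triangular, so N³ = 0.
(I + N)¹⁰ = I + 10·N + 45·N² = [[1, 0, 0], [30, 1, 0], [385, 30, 1]].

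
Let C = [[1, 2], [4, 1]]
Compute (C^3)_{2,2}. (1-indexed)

C^2 = [[9, 4], [8, 9]]
C^3 = [[25, 22], [44, 25]]

25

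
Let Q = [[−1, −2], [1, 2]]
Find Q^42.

[[−1, −2], [1, 2]]

Q² = Q (a projection; rank 1, trace 1), so Q^42 = Q.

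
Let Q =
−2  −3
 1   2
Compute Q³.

[[−2, −3], [1, 2]]

Q² = I (check: tr Q = 0 and det Q = −1), so Q³ = Q since 3 is odd.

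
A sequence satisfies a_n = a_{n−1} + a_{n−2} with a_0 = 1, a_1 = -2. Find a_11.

-123

With companion matrix B = [[1, 1], [1, 0]], [a_n, a_{n−1}]ᵀ = B·[a_{n−1}, a_{n−2}]ᵀ, so [a_11, a_10]ᵀ = B¹⁰·[a_1, a_0]ᵀ.
B¹⁰ = [[89, 55], [55, 34]], giving [a_11, a_10]ᵀ = [[-123], [-76]].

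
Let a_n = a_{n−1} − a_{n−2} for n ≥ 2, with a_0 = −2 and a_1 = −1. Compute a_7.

−1

With companion matrix B = [[1, −1], [1, 0]], [a_n, a_{n−1}]ᵀ = B·[a_{n−1}, a_{n−2}]ᵀ, so [a_7, a_6]ᵀ = B^6·[a_1, a_0]ᵀ.
B^6 = [[1, 0], [0, 1]], giving [a_7, a_6]ᵀ = [[−1], [−2]].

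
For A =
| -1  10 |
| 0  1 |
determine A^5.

A² = I (check: tr A = 0 and det A = -1), so A^5 = A since 5 is odd.

[[-1, 10], [0, 1]]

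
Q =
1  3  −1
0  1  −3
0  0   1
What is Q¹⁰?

[[1, 30, −415], [0, 1, −30], [0, 0, 1]]

Q = I + N where N = [[0, 3, −1], [0, 0, −3], [0, 0, 0]] is strictly upper-triangular, so N³ = 0.
(I + N)¹⁰ = I + 10·N + 45·N² = [[1, 30, −415], [0, 1, −30], [0, 0, 1]].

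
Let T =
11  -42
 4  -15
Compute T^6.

tr T = -4 and det T = 3, so the characteristic polynomial is λ² − (-4)λ + (3) with roots -1 and -3.
Eigenvectors give P = [[7, 3], [2, 1]] with P⁻¹ = [[1, -3], [-2, 7]], and T = P·diag(-1, -3)·P⁻¹.
Then T^6 = P·diag(1, 729)·P⁻¹ = [[7, 2187], [2, 729]] · [[1, -3], [-2, 7]] = [[-4367, 15288], [-1456, 5097]].

[[-4367, 15288], [-1456, 5097]]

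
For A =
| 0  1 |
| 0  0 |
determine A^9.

A is strictly triangular, hence nilpotent: A^2 = 0, so A^9 = 0.

[[0, 0], [0, 0]]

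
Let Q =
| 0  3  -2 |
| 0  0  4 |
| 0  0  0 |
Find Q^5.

[[0, 0, 0], [0, 0, 0], [0, 0, 0]]

Q is strictly triangular, hence nilpotent: Q^3 = 0, so Q^5 = 0.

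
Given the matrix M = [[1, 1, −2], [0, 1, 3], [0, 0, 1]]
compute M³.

[[1, 3, 3], [0, 1, 9], [0, 0, 1]]

M = I + N where N = [[0, 1, −2], [0, 0, 3], [0, 0, 0]] is strictly upper-triangular, so N³ = 0.
(I + N)³ = I + 3·N + 3·N² = [[1, 3, 3], [0, 1, 9], [0, 0, 1]].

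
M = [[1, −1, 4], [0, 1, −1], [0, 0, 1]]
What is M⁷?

M = I + N where N = [[0, −1, 4], [0, 0, −1], [0, 0, 0]] is strictly upper-triangular, so N³ = 0.
(I + N)⁷ = I + 7·N + 21·N² = [[1, −7, 49], [0, 1, −7], [0, 0, 1]].

[[1, −7, 49], [0, 1, −7], [0, 0, 1]]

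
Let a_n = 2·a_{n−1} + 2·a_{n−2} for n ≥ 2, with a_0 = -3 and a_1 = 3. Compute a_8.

With companion matrix A = [[2, 2], [1, 0]], [a_n, a_{n−1}]ᵀ = A·[a_{n−1}, a_{n−2}]ᵀ, so [a_8, a_7]ᵀ = A⁷·[a_1, a_0]ᵀ.
A⁷ = [[896, 656], [328, 240]], giving [a_8, a_7]ᵀ = [[720], [264]].

720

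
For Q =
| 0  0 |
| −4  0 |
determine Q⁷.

Q is strictly triangular, hence nilpotent: Q² = 0, so Q⁷ = 0.

[[0, 0], [0, 0]]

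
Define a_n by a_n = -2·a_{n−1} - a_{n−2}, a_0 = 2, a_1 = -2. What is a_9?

With companion matrix A = [[-2, -1], [1, 0]], [a_n, a_{n−1}]ᵀ = A·[a_{n−1}, a_{n−2}]ᵀ, so [a_9, a_8]ᵀ = A⁸·[a_1, a_0]ᵀ.
A⁸ = [[9, 8], [-8, -7]], giving [a_9, a_8]ᵀ = [[-2], [2]].

-2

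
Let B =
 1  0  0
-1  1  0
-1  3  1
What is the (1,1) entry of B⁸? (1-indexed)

1

B = I + N where N = [[0, 0, 0], [-1, 0, 0], [-1, 3, 0]] is strictly lower-triangular, so N³ = 0.
(I + N)⁸ = I + 8·N + 28·N² = [[1, 0, 0], [-8, 1, 0], [-92, 24, 1]].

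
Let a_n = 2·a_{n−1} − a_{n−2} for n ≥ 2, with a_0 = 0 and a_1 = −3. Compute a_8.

With companion matrix B = [[2, −1], [1, 0]], [a_n, a_{n−1}]ᵀ = B·[a_{n−1}, a_{n−2}]ᵀ, so [a_8, a_7]ᵀ = B⁷·[a_1, a_0]ᵀ.
B⁷ = [[8, −7], [7, −6]], giving [a_8, a_7]ᵀ = [[−24], [−21]].

−24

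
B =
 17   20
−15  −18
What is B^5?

tr B = −1 and det B = −6, so the characteristic polynomial is λ² − (−1)λ + (−6) with roots 2 and −3.
Eigenvectors give P = [[4, 1], [−3, −1]] with P⁻¹ = [[1, 1], [−3, −4]], and B = P·diag(2, −3)·P⁻¹.
Then B^5 = P·diag(32, −243)·P⁻¹ = [[128, −243], [−96, 243]] · [[1, 1], [−3, −4]] = [[857, 1100], [−825, −1068]].

[[857, 1100], [−825, −1068]]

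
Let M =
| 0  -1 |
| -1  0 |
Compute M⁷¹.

M² = I (check: tr M = 0 and det M = -1), so M⁷¹ = M since 71 is odd.

[[0, -1], [-1, 0]]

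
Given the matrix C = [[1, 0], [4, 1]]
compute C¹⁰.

C = I + N where N = [[0, 0], [4, 0]] is strictly lower-triangular, so N² = 0.
(I + N)¹⁰ = I + 10·N = [[1, 0], [40, 1]].

[[1, 0], [40, 1]]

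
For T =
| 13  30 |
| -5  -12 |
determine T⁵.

[[793, 1650], [-275, -582]]

tr T = 1 and det T = -6, so the characteristic polynomial is λ² − (1)λ + (-6) with roots -2 and 3.
Eigenvectors give P = [[2, 3], [-1, -1]] with P⁻¹ = [[-1, -3], [1, 2]], and T = P·diag(-2, 3)·P⁻¹.
Then T⁵ = P·diag(-32, 243)·P⁻¹ = [[-64, 729], [32, -243]] · [[-1, -3], [1, 2]] = [[793, 1650], [-275, -582]].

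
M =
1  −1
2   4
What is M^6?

[[−601, −665], [1330, 1394]]

tr M = 5 and det M = 6, so the characteristic polynomial is λ² − (5)λ + (6) with roots 3 and 2.
Eigenvectors give P = [[−1, 1], [2, −1]] with P⁻¹ = [[1, 1], [2, 1]], and M = P·diag(3, 2)·P⁻¹.
Then M^6 = P·diag(729, 64)·P⁻¹ = [[−729, 64], [1458, −64]] · [[1, 1], [2, 1]] = [[−601, −665], [1330, 1394]].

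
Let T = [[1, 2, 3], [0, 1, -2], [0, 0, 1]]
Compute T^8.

[[1, 16, -88], [0, 1, -16], [0, 0, 1]]

T = I + N where N = [[0, 2, 3], [0, 0, -2], [0, 0, 0]] is strictly upper-triangular, so N^3 = 0.
(I + N)^8 = I + 8·N + 28·N^2 = [[1, 16, -88], [0, 1, -16], [0, 0, 1]].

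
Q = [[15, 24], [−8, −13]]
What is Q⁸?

tr Q = 2 and det Q = −3, so the characteristic polynomial is λ² − (2)λ + (−3) with roots 3 and −1.
Eigenvectors give P = [[−2, −3], [1, 2]] with P⁻¹ = [[−2, −3], [1, 2]], and Q = P·diag(3, −1)·P⁻¹.
Then Q⁸ = P·diag(6561, 1)·P⁻¹ = [[−13122, −3], [6561, 2]] · [[−2, −3], [1, 2]] = [[26241, 39360], [−13120, −19679]].

[[26241, 39360], [−13120, −19679]]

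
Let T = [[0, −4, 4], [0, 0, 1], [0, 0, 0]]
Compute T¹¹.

[[0, 0, 0], [0, 0, 0], [0, 0, 0]]

T is strictly triangular, hence nilpotent: T³ = 0, so T¹¹ = 0.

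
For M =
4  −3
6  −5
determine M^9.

tr M = −1 and det M = −2, so the characteristic polynomial is λ² − (−1)λ + (−2) with roots 1 and −2.
Eigenvectors give P = [[1, −1], [1, −2]] with P⁻¹ = [[2, −1], [1, −1]], and M = P·diag(1, −2)·P⁻¹.
Then M^9 = P·diag(1, −512)·P⁻¹ = [[1, 512], [1, 1024]] · [[2, −1], [1, −1]] = [[514, −513], [1026, −1025]].

[[514, −513], [1026, −1025]]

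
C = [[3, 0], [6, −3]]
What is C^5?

tr C = 0 and det C = −9, so the characteristic polynomial is λ² − (0)λ + (−9) with roots 3 and −3.
Eigenvectors give P = [[1, 0], [1, −1]] with P⁻¹ = [[1, 0], [1, −1]], and C = P·diag(3, −3)·P⁻¹.
Then C^5 = P·diag(243, −243)·P⁻¹ = [[243, 0], [243, 243]] · [[1, 0], [1, −1]] = [[243, 0], [486, −243]].

[[243, 0], [486, −243]]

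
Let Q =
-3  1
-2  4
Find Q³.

[[-23, 11], [-22, 54]]

Q² = [[7, 1], [-2, 14]]
Q³ = [[-23, 11], [-22, 54]]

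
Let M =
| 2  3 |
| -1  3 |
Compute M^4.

M^2 = [[1, 15], [-5, 6]]
M^3 = [[-13, 48], [-16, 3]]
M^4 = [[-74, 105], [-35, -39]]

[[-74, 105], [-35, -39]]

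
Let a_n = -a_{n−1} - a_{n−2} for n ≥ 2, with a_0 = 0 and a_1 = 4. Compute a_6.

0

With companion matrix C = [[-1, -1], [1, 0]], [a_n, a_{n−1}]ᵀ = C·[a_{n−1}, a_{n−2}]ᵀ, so [a_6, a_5]ᵀ = C^5·[a_1, a_0]ᵀ.
C^5 = [[0, 1], [-1, -1]], giving [a_6, a_5]ᵀ = [[0], [-4]].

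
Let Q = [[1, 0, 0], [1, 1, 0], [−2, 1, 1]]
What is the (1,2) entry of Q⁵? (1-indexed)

Q = I + N where N = [[0, 0, 0], [1, 0, 0], [−2, 1, 0]] is strictly lower-triangular, so N³ = 0.
(I + N)⁵ = I + 5·N + 10·N² = [[1, 0, 0], [5, 1, 0], [0, 5, 1]].

0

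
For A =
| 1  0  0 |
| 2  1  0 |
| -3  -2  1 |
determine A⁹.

[[1, 0, 0], [18, 1, 0], [-171, -18, 1]]

A = I + N where N = [[0, 0, 0], [2, 0, 0], [-3, -2, 0]] is strictly lower-triangular, so N³ = 0.
(I + N)⁹ = I + 9·N + 36·N² = [[1, 0, 0], [18, 1, 0], [-171, -18, 1]].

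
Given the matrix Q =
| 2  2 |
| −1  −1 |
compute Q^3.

Q² = Q (a projection; rank 1, trace 1), so Q^3 = Q.

[[2, 2], [−1, −1]]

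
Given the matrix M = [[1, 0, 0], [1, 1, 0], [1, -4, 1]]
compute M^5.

[[1, 0, 0], [5, 1, 0], [-35, -20, 1]]

M = I + N where N = [[0, 0, 0], [1, 0, 0], [1, -4, 0]] is strictly lower-triangular, so N^3 = 0.
(I + N)^5 = I + 5·N + 10·N^2 = [[1, 0, 0], [5, 1, 0], [-35, -20, 1]].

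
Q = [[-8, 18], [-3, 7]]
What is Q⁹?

[[-1538, 3078], [-513, 1027]]

tr Q = -1 and det Q = -2, so the characteristic polynomial is λ² − (-1)λ + (-2) with roots -2 and 1.
Eigenvectors give P = [[3, -2], [1, -1]] with P⁻¹ = [[1, -2], [1, -3]], and Q = P·diag(-2, 1)·P⁻¹.
Then Q⁹ = P·diag(-512, 1)·P⁻¹ = [[-1536, -2], [-512, -1]] · [[1, -2], [1, -3]] = [[-1538, 3078], [-513, 1027]].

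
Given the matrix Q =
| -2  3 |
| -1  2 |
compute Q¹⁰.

Q² = I (check: tr Q = 0 and det Q = -1), so Q¹⁰ = I since 10 is even.

[[1, 0], [0, 1]]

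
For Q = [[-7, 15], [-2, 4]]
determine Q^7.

tr Q = -3 and det Q = 2, so the characteristic polynomial is λ² − (-3)λ + (2) with roots -1 and -2.
Eigenvectors give P = [[-5, 3], [-2, 1]] with P⁻¹ = [[1, -3], [2, -5]], and Q = P·diag(-1, -2)·P⁻¹.
Then Q^7 = P·diag(-1, -128)·P⁻¹ = [[5, -384], [2, -128]] · [[1, -3], [2, -5]] = [[-763, 1905], [-254, 634]].

[[-763, 1905], [-254, 634]]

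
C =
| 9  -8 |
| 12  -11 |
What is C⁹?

tr C = -2 and det C = -3, so the characteristic polynomial is λ² − (-2)λ + (-3) with roots 1 and -3.
Eigenvectors give P = [[-1, -2], [-1, -3]] with P⁻¹ = [[-3, 2], [1, -1]], and C = P·diag(1, -3)·P⁻¹.
Then C⁹ = P·diag(1, -19683)·P⁻¹ = [[-1, 39366], [-1, 59049]] · [[-3, 2], [1, -1]] = [[39369, -39368], [59052, -59051]].

[[39369, -39368], [59052, -59051]]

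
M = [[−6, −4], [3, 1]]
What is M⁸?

tr M = −5 and det M = 6, so the characteristic polynomial is λ² − (−5)λ + (6) with roots −3 and −2.
Eigenvectors give P = [[4, 1], [−3, −1]] with P⁻¹ = [[1, 1], [−3, −4]], and M = P·diag(−3, −2)·P⁻¹.
Then M⁸ = P·diag(6561, 256)·P⁻¹ = [[26244, 256], [−19683, −256]] · [[1, 1], [−3, −4]] = [[25476, 25220], [−18915, −18659]].

[[25476, 25220], [−18915, −18659]]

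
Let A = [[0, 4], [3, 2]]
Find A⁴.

A² = [[12, 8], [6, 16]]
A³ = [[24, 64], [48, 56]]
A⁴ = [[192, 224], [168, 304]]

[[192, 224], [168, 304]]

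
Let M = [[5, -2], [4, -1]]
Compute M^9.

tr M = 4 and det M = 3, so the characteristic polynomial is λ² − (4)λ + (3) with roots 1 and 3.
Eigenvectors give P = [[-1, 1], [-2, 1]] with P⁻¹ = [[1, -1], [2, -1]], and M = P·diag(1, 3)·P⁻¹.
Then M^9 = P·diag(1, 19683)·P⁻¹ = [[-1, 19683], [-2, 19683]] · [[1, -1], [2, -1]] = [[39365, -19682], [39364, -19681]].

[[39365, -19682], [39364, -19681]]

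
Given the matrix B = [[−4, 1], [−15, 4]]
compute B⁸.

B² = I (check: tr B = 0 and det B = −1), so B⁸ = I since 8 is even.

[[1, 0], [0, 1]]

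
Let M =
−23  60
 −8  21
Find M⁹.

tr M = −2 and det M = −3, so the characteristic polynomial is λ² − (−2)λ + (−3) with roots −3 and 1.
Eigenvectors give P = [[3, 5], [1, 2]] with P⁻¹ = [[2, −5], [−1, 3]], and M = P·diag(−3, 1)·P⁻¹.
Then M⁹ = P·diag(−19683, 1)·P⁻¹ = [[−59049, 5], [−19683, 2]] · [[2, −5], [−1, 3]] = [[−118103, 295260], [−39368, 98421]].

[[−118103, 295260], [−39368, 98421]]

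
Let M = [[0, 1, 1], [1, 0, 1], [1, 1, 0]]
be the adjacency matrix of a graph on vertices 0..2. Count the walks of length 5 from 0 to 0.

10

The number of length-5 walks from vertex 0 to vertex 0 is entry (0,0) of M⁵, where M is the adjacency matrix.
M² = [[2, 1, 1], [1, 2, 1], [1, 1, 2]]
M³ = [[2, 3, 3], [3, 2, 3], [3, 3, 2]]
M⁴ = [[6, 5, 5], [5, 6, 5], [5, 5, 6]]
M⁵ = [[10, 11, 11], [11, 10, 11], [11, 11, 10]]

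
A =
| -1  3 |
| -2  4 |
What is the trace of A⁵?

tr A = 3 and det A = 2, so the characteristic polynomial is λ² − (3)λ + (2) with roots 1 and 2.
Eigenvectors give P = [[-3, -1], [-2, -1]] with P⁻¹ = [[-1, 1], [2, -3]], and A = P·diag(1, 2)·P⁻¹.
Then A⁵ = P·diag(1, 32)·P⁻¹ = [[-3, -32], [-2, -32]] · [[-1, 1], [2, -3]] = [[-61, 93], [-62, 94]].

33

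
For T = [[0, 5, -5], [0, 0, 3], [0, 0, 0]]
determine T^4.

[[0, 0, 0], [0, 0, 0], [0, 0, 0]]

T is strictly triangular, hence nilpotent: T^3 = 0, so T^4 = 0.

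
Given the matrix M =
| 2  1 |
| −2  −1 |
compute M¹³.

[[2, 1], [−2, −1]]

M² = M (a projection; rank 1, trace 1), so M¹³ = M.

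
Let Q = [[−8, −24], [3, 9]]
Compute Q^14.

Q² = Q (a projection; rank 1, trace 1), so Q^14 = Q.

[[−8, −24], [3, 9]]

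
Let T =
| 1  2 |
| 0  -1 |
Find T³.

T² = I (check: tr T = 0 and det T = -1), so T³ = T since 3 is odd.

[[1, 2], [0, -1]]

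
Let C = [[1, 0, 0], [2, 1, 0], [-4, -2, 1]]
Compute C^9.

[[1, 0, 0], [18, 1, 0], [-180, -18, 1]]

C = I + N where N = [[0, 0, 0], [2, 0, 0], [-4, -2, 0]] is strictly lower-triangular, so N^3 = 0.
(I + N)^9 = I + 9·N + 36·N^2 = [[1, 0, 0], [18, 1, 0], [-180, -18, 1]].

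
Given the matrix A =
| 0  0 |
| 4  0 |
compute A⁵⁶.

[[0, 0], [0, 0]]

A is strictly triangular, hence nilpotent: A² = 0, so A⁵⁶ = 0.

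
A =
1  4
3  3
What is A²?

[[13, 16], [12, 21]]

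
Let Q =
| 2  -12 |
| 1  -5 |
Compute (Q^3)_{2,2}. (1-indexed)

-29

tr Q = -3 and det Q = 2, so the characteristic polynomial is λ² − (-3)λ + (2) with roots -2 and -1.
Eigenvectors give P = [[-3, -4], [-1, -1]] with P⁻¹ = [[1, -4], [-1, 3]], and Q = P·diag(-2, -1)·P⁻¹.
Then Q^3 = P·diag(-8, -1)·P⁻¹ = [[24, 4], [8, 1]] · [[1, -4], [-1, 3]] = [[20, -84], [7, -29]].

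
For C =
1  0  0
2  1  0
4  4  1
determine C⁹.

[[1, 0, 0], [18, 1, 0], [324, 36, 1]]

C = I + N where N = [[0, 0, 0], [2, 0, 0], [4, 4, 0]] is strictly lower-triangular, so N³ = 0.
(I + N)⁹ = I + 9·N + 36·N² = [[1, 0, 0], [18, 1, 0], [324, 36, 1]].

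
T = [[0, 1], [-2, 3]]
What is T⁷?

tr T = 3 and det T = 2, so the characteristic polynomial is λ² − (3)λ + (2) with roots 2 and 1.
Eigenvectors give P = [[1, 1], [2, 1]] with P⁻¹ = [[-1, 1], [2, -1]], and T = P·diag(2, 1)·P⁻¹.
Then T⁷ = P·diag(128, 1)·P⁻¹ = [[128, 1], [256, 1]] · [[-1, 1], [2, -1]] = [[-126, 127], [-254, 255]].

[[-126, 127], [-254, 255]]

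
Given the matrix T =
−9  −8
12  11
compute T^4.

[[−159, −160], [240, 241]]

tr T = 2 and det T = −3, so the characteristic polynomial is λ² − (2)λ + (−3) with roots −1 and 3.
Eigenvectors give P = [[−1, −2], [1, 3]] with P⁻¹ = [[−3, −2], [1, 1]], and T = P·diag(−1, 3)·P⁻¹.
Then T^4 = P·diag(1, 81)·P⁻¹ = [[−1, −162], [1, 243]] · [[−3, −2], [1, 1]] = [[−159, −160], [240, 241]].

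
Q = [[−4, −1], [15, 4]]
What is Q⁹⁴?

Q² = I (check: tr Q = 0 and det Q = −1), so Q⁹⁴ = I since 94 is even.

[[1, 0], [0, 1]]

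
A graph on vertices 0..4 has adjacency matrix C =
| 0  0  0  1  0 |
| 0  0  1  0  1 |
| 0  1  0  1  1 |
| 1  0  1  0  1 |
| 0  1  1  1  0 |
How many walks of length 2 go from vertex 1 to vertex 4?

1

The number of length-2 walks from vertex 1 to vertex 4 is entry (1,4) of C², where C is the adjacency matrix.
C² = [[1, 0, 1, 0, 1], [0, 2, 1, 2, 1], [1, 1, 3, 1, 2], [0, 2, 1, 3, 1], [1, 1, 2, 1, 3]]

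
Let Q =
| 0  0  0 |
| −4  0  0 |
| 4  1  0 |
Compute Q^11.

[[0, 0, 0], [0, 0, 0], [0, 0, 0]]

Q is strictly triangular, hence nilpotent: Q^3 = 0, so Q^11 = 0.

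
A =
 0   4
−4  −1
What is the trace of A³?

A² = [[−16, −4], [4, −15]]
A³ = [[16, −60], [60, 31]]

47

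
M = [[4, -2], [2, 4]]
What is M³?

M² = [[12, -16], [16, 12]]
M³ = [[16, -88], [88, 16]]

[[16, -88], [88, 16]]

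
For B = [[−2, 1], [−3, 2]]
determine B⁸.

B² = I (check: tr B = 0 and det B = −1), so B⁸ = I since 8 is even.

[[1, 0], [0, 1]]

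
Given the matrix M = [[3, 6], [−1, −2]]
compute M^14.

M² = M (a projection; rank 1, trace 1), so M^14 = M.

[[3, 6], [−1, −2]]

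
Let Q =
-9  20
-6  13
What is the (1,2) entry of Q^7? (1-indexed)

tr Q = 4 and det Q = 3, so the characteristic polynomial is λ² − (4)λ + (3) with roots 3 and 1.
Eigenvectors give P = [[5, -2], [3, -1]] with P⁻¹ = [[-1, 2], [-3, 5]], and Q = P·diag(3, 1)·P⁻¹.
Then Q^7 = P·diag(2187, 1)·P⁻¹ = [[10935, -2], [6561, -1]] · [[-1, 2], [-3, 5]] = [[-10929, 21860], [-6558, 13117]].

21860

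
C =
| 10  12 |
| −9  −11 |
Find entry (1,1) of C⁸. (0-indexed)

1021

tr C = −1 and det C = −2, so the characteristic polynomial is λ² − (−1)λ + (−2) with roots −2 and 1.
Eigenvectors give P = [[1, −4], [−1, 3]] with P⁻¹ = [[−3, −4], [−1, −1]], and C = P·diag(−2, 1)·P⁻¹.
Then C⁸ = P·diag(256, 1)·P⁻¹ = [[256, −4], [−256, 3]] · [[−3, −4], [−1, −1]] = [[−764, −1020], [765, 1021]].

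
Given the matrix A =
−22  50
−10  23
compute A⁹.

tr A = 1 and det A = −6, so the characteristic polynomial is λ² − (1)λ + (−6) with roots −2 and 3.
Eigenvectors give P = [[5, 2], [2, 1]] with P⁻¹ = [[1, −2], [−2, 5]], and A = P·diag(−2, 3)·P⁻¹.
Then A⁹ = P·diag(−512, 19683)·P⁻¹ = [[−2560, 39366], [−1024, 19683]] · [[1, −2], [−2, 5]] = [[−81292, 201950], [−40390, 100463]].

[[−81292, 201950], [−40390, 100463]]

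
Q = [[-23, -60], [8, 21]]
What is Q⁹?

tr Q = -2 and det Q = -3, so the characteristic polynomial is λ² − (-2)λ + (-3) with roots -3 and 1.
Eigenvectors give P = [[-3, -5], [1, 2]] with P⁻¹ = [[-2, -5], [1, 3]], and Q = P·diag(-3, 1)·P⁻¹.
Then Q⁹ = P·diag(-19683, 1)·P⁻¹ = [[59049, -5], [-19683, 2]] · [[-2, -5], [1, 3]] = [[-118103, -295260], [39368, 98421]].

[[-118103, -295260], [39368, 98421]]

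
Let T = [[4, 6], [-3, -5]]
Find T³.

tr T = -1 and det T = -2, so the characteristic polynomial is λ² − (-1)λ + (-2) with roots 1 and -2.
Eigenvectors give P = [[2, -1], [-1, 1]] with P⁻¹ = [[1, 1], [1, 2]], and T = P·diag(1, -2)·P⁻¹.
Then T³ = P·diag(1, -8)·P⁻¹ = [[2, 8], [-1, -8]] · [[1, 1], [1, 2]] = [[10, 18], [-9, -17]].

[[10, 18], [-9, -17]]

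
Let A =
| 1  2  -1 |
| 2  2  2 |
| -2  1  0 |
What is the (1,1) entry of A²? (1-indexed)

7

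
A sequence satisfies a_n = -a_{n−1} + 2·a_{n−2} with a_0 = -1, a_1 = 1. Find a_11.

With companion matrix B = [[-1, 2], [1, 0]], [a_n, a_{n−1}]ᵀ = B·[a_{n−1}, a_{n−2}]ᵀ, so [a_11, a_10]ᵀ = B¹⁰·[a_1, a_0]ᵀ.
B¹⁰ = [[683, -682], [-341, 342]], giving [a_11, a_10]ᵀ = [[1365], [-683]].

1365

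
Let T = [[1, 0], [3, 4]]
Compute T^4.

[[1, 0], [255, 256]]

T^2 = [[1, 0], [15, 16]]
T^3 = [[1, 0], [63, 64]]
T^4 = [[1, 0], [255, 256]]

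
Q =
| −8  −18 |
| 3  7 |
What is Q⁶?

tr Q = −1 and det Q = −2, so the characteristic polynomial is λ² − (−1)λ + (−2) with roots −2 and 1.
Eigenvectors give P = [[−3, 2], [1, −1]] with P⁻¹ = [[−1, −2], [−1, −3]], and Q = P·diag(−2, 1)·P⁻¹.
Then Q⁶ = P·diag(64, 1)·P⁻¹ = [[−192, 2], [64, −1]] · [[−1, −2], [−1, −3]] = [[190, 378], [−63, −125]].

[[190, 378], [−63, −125]]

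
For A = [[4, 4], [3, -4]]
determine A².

[[28, 0], [0, 28]]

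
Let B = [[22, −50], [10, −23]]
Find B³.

[[148, −350], [70, −167]]

tr B = −1 and det B = −6, so the characteristic polynomial is λ² − (−1)λ + (−6) with roots 2 and −3.
Eigenvectors give P = [[5, −2], [2, −1]] with P⁻¹ = [[1, −2], [2, −5]], and B = P·diag(2, −3)·P⁻¹.
Then B³ = P·diag(8, −27)·P⁻¹ = [[40, 54], [16, 27]] · [[1, −2], [2, −5]] = [[148, −350], [70, −167]].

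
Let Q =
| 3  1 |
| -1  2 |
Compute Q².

[[8, 5], [-5, 3]]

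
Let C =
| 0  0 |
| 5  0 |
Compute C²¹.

[[0, 0], [0, 0]]

C is strictly triangular, hence nilpotent: C² = 0, so C²¹ = 0.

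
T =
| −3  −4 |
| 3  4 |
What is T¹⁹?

[[−3, −4], [3, 4]]

T² = T (a projection; rank 1, trace 1), so T¹⁹ = T.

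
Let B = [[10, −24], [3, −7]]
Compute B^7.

tr B = 3 and det B = 2, so the characteristic polynomial is λ² − (3)λ + (2) with roots 1 and 2.
Eigenvectors give P = [[−8, 3], [−3, 1]] with P⁻¹ = [[1, −3], [3, −8]], and B = P·diag(1, 2)·P⁻¹.
Then B^7 = P·diag(1, 128)·P⁻¹ = [[−8, 384], [−3, 128]] · [[1, −3], [3, −8]] = [[1144, −3048], [381, −1015]].

[[1144, −3048], [381, −1015]]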